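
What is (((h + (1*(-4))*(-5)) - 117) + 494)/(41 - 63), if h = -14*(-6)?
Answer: -481/22 ≈ -21.864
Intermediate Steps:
h = 84
(((h + (1*(-4))*(-5)) - 117) + 494)/(41 - 63) = (((84 + (1*(-4))*(-5)) - 117) + 494)/(41 - 63) = (((84 - 4*(-5)) - 117) + 494)/(-22) = (((84 + 20) - 117) + 494)*(-1/22) = ((104 - 117) + 494)*(-1/22) = (-13 + 494)*(-1/22) = 481*(-1/22) = -481/22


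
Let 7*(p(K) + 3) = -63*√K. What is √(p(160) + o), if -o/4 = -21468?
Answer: 3*√(9541 - 4*√10) ≈ 292.84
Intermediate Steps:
o = 85872 (o = -4*(-21468) = 85872)
p(K) = -3 - 9*√K (p(K) = -3 + (-63*√K)/7 = -3 - 9*√K)
√(p(160) + o) = √((-3 - 36*√10) + 85872) = √(85869 - 36*√10)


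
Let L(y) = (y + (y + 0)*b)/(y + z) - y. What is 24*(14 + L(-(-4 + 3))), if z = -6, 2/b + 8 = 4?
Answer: 1548/5 ≈ 309.60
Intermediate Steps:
b = -½ (b = 2/(-8 + 4) = 2/(-4) = 2*(-¼) = -½ ≈ -0.50000)
L(y) = -y + y/(2*(-6 + y)) (L(y) = (y + (y + 0)*(-½))/(y - 6) - y = (y + y*(-½))/(-6 + y) - y = (y - y/2)/(-6 + y) - y = (y/2)/(-6 + y) - y = y/(2*(-6 + y)) - y = -y + y/(2*(-6 + y)))
24*(14 + L(-(-4 + 3))) = 24*(14 + (-(-4 + 3))*(13 - (-2)*(-4 + 3))/(2*(-6 - (-4 + 3)))) = 24*(14 + (-1*(-1))*(13 - (-2)*(-1))/(2*(-6 - 1*(-1)))) = 24*(14 + (½)*1*(13 - 2*1)/(-6 + 1)) = 24*(14 + (½)*1*(13 - 2)/(-5)) = 24*(14 + (½)*1*(-⅕)*11) = 24*(14 - 11/10) = 24*(129/10) = 1548/5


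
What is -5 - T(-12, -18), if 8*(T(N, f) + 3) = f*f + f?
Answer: -161/4 ≈ -40.250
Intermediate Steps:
T(N, f) = -3 + f/8 + f²/8 (T(N, f) = -3 + (f*f + f)/8 = -3 + (f² + f)/8 = -3 + (f + f²)/8 = -3 + (f/8 + f²/8) = -3 + f/8 + f²/8)
-5 - T(-12, -18) = -5 - (-3 + (⅛)*(-18) + (⅛)*(-18)²) = -5 - (-3 - 9/4 + (⅛)*324) = -5 - (-3 - 9/4 + 81/2) = -5 - 1*141/4 = -5 - 141/4 = -161/4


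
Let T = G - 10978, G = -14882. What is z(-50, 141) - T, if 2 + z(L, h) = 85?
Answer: 25943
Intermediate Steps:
z(L, h) = 83 (z(L, h) = -2 + 85 = 83)
T = -25860 (T = -14882 - 10978 = -25860)
z(-50, 141) - T = 83 - 1*(-25860) = 83 + 25860 = 25943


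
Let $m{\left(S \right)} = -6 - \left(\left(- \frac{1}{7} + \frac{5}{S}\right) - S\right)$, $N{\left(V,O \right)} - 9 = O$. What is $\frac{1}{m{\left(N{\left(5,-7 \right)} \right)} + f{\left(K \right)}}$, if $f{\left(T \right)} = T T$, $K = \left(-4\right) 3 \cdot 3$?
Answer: $\frac{14}{18055} \approx 0.00077541$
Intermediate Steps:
$N{\left(V,O \right)} = 9 + O$
$K = -36$ ($K = \left(-12\right) 3 = -36$)
$f{\left(T \right)} = T^{2}$
$m{\left(S \right)} = - \frac{41}{7} + S - \frac{5}{S}$ ($m{\left(S \right)} = -6 - \left(\left(\left(-1\right) \frac{1}{7} + \frac{5}{S}\right) - S\right) = -6 - \left(\left(- \frac{1}{7} + \frac{5}{S}\right) - S\right) = -6 - \left(- \frac{1}{7} - S + \frac{5}{S}\right) = -6 + \left(\frac{1}{7} + S - \frac{5}{S}\right) = - \frac{41}{7} + S - \frac{5}{S}$)
$\frac{1}{m{\left(N{\left(5,-7 \right)} \right)} + f{\left(K \right)}} = \frac{1}{\left(- \frac{41}{7} + \left(9 - 7\right) - \frac{5}{9 - 7}\right) + \left(-36\right)^{2}} = \frac{1}{\left(- \frac{41}{7} + 2 - \frac{5}{2}\right) + 1296} = \frac{1}{- \frac{89}{14} + 1296} = \frac{1}{\frac{18055}{14}} = \frac{14}{18055}$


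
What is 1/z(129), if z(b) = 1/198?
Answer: 198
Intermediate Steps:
z(b) = 1/198
1/z(129) = 1/(1/198) = 198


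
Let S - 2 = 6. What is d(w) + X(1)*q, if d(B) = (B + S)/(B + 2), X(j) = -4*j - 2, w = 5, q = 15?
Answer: -617/7 ≈ -88.143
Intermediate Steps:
S = 8 (S = 2 + 6 = 8)
X(j) = -2 - 4*j
d(B) = (8 + B)/(2 + B) (d(B) = (B + 8)/(B + 2) = (8 + B)/(2 + B))
d(w) + X(1)*q = (8 + 5)/(2 + 5) + (-2 - 4*1)*15 = 13/7 + (-2 - 4)*15 = (1/7)*13 - 6*15 = 13/7 - 90 = -617/7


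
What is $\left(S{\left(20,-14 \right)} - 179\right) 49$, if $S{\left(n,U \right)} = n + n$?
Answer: $-6811$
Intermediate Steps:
$S{\left(n,U \right)} = 2 n$
$\left(S{\left(20,-14 \right)} - 179\right) 49 = \left(2 \cdot 20 - 179\right) 49 = \left(40 - 179\right) 49 = \left(-139\right) 49 = -6811$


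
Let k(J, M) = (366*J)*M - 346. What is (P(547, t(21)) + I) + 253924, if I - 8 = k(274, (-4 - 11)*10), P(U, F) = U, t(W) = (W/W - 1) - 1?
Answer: -14788467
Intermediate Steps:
t(W) = -1 (t(W) = (1 - 1) - 1 = 0 - 1 = -1)
k(J, M) = -346 + 366*J*M (k(J, M) = 366*J*M - 346 = -346 + 366*J*M)
I = -15042938 (I = 8 + (-346 + 366*274*((-4 - 11)*10)) = 8 + (-346 + 366*274*(-15*10)) = 8 + (-346 + 366*274*(-150)) = 8 + (-346 - 15042600) = 8 - 15042946 = -15042938)
(P(547, t(21)) + I) + 253924 = (547 - 15042938) + 253924 = -15042391 + 253924 = -14788467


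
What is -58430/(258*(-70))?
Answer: 5843/1806 ≈ 3.2353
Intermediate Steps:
-58430/(258*(-70)) = -58430/(-18060) = -58430*(-1/18060) = 5843/1806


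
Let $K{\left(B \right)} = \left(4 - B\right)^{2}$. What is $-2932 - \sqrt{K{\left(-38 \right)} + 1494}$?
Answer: $-2932 - 3 \sqrt{362} \approx -2989.1$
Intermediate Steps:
$-2932 - \sqrt{K{\left(-38 \right)} + 1494} = -2932 - \sqrt{\left(-4 - 38\right)^{2} + 1494} = -2932 - \sqrt{\left(-42\right)^{2} + 1494} = -2932 - \sqrt{1764 + 1494} = -2932 - \sqrt{3258} = -2932 - 3 \sqrt{362}$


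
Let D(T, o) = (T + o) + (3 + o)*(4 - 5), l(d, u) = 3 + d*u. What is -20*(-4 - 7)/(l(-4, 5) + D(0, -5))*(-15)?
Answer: 165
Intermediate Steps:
D(T, o) = -3 + T (D(T, o) = (T + o) + (3 + o)*(-1) = (T + o) + (-3 - o) = -3 + T)
-20*(-4 - 7)/(l(-4, 5) + D(0, -5))*(-15) = -20*(-4 - 7)/((3 - 4*5) + (-3 + 0))*(-15) = -(-220)/((3 - 20) - 3)*(-15) = -(-220)/(-17 - 3)*(-15) = -(-220)/(-20)*(-15) = -(-220)*(-1)/20*(-15) = -20*11/20*(-15) = -11*(-15) = 165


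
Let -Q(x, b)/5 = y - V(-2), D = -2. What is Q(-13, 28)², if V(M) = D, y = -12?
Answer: 2500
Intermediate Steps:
V(M) = -2
Q(x, b) = 50 (Q(x, b) = -5*(-12 - 1*(-2)) = -5*(-12 + 2) = -5*(-10) = 50)
Q(-13, 28)² = 50² = 2500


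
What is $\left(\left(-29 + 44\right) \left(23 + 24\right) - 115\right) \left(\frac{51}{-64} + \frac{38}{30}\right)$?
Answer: $\frac{26609}{96} \approx 277.18$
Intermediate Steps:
$\left(\left(-29 + 44\right) \left(23 + 24\right) - 115\right) \left(\frac{51}{-64} + \frac{38}{30}\right) = \left(15 \cdot 47 - 115\right) \left(51 \left(- \frac{1}{64}\right) + 38 \cdot \frac{1}{30}\right) = \left(705 - 115\right) \left(- \frac{51}{64} + \frac{19}{15}\right) = 590 \cdot \frac{451}{960} = \frac{26609}{96}$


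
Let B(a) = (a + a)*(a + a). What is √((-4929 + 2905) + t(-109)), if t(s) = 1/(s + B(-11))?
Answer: I*√11384985/75 ≈ 44.989*I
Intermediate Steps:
B(a) = 4*a² (B(a) = (2*a)*(2*a) = 4*a²)
t(s) = 1/(484 + s) (t(s) = 1/(s + 4*(-11)²) = 1/(s + 4*121) = 1/(s + 484) = 1/(484 + s))
√((-4929 + 2905) + t(-109)) = √((-4929 + 2905) + 1/(484 - 109)) = √(-2024 + 1/375) = √(-758999/375) = I*√11384985/75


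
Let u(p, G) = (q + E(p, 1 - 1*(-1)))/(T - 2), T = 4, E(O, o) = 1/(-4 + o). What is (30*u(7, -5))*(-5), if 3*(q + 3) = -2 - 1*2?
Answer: 725/2 ≈ 362.50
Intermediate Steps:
q = -13/3 (q = -3 + (-2 - 1*2)/3 = -3 + (-2 - 2)/3 = -3 + (⅓)*(-4) = -3 - 4/3 = -13/3 ≈ -4.3333)
u(p, G) = -29/12 (u(p, G) = (-13/3 + 1/(-4 + (1 - 1*(-1))))/(4 - 2) = (-13/3 + 1/(-4 + (1 + 1)))/2 = (-13/3 + 1/(-4 + 2))*(½) = (-13/3 + 1/(-2))*(½) = (-13/3 - ½)*(½) = -29/6*½ = -29/12)
(30*u(7, -5))*(-5) = (30*(-29/12))*(-5) = -145/2*(-5) = 725/2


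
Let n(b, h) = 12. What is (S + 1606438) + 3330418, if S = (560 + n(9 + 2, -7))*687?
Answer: 5329820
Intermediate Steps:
S = 392964 (S = (560 + 12)*687 = 572*687 = 392964)
(S + 1606438) + 3330418 = (392964 + 1606438) + 3330418 = 1999402 + 3330418 = 5329820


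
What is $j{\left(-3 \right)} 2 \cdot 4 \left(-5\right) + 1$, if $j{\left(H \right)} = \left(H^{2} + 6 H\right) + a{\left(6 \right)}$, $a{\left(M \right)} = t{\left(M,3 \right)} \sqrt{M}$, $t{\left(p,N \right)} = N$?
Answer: $361 - 120 \sqrt{6} \approx 67.061$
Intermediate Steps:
$a{\left(M \right)} = 3 \sqrt{M}$
$j{\left(H \right)} = H^{2} + 3 \sqrt{6} + 6 H$ ($j{\left(H \right)} = \left(H^{2} + 6 H\right) + 3 \sqrt{6} = H^{2} + 3 \sqrt{6} + 6 H$)
$j{\left(-3 \right)} 2 \cdot 4 \left(-5\right) + 1 = \left(\left(-3\right)^{2} + 3 \sqrt{6} + 6 \left(-3\right)\right) 2 \cdot 4 \left(-5\right) + 1 = \left(9 + 3 \sqrt{6} - 18\right) 8 \left(-5\right) + 1 = \left(-9 + 3 \sqrt{6}\right) \left(-40\right) + 1 = \left(360 - 120 \sqrt{6}\right) + 1 = 361 - 120 \sqrt{6}$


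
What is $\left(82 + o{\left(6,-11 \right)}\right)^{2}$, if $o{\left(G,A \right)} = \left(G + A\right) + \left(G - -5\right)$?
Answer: $7744$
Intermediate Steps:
$o{\left(G,A \right)} = 5 + A + 2 G$ ($o{\left(G,A \right)} = \left(A + G\right) + \left(G + 5\right) = \left(A + G\right) + \left(5 + G\right) = 5 + A + 2 G$)
$\left(82 + o{\left(6,-11 \right)}\right)^{2} = \left(82 + \left(5 - 11 + 2 \cdot 6\right)\right)^{2} = \left(82 + \left(5 - 11 + 12\right)\right)^{2} = \left(82 + 6\right)^{2} = 88^{2} = 7744$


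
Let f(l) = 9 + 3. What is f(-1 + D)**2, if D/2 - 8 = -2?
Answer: 144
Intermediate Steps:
D = 12 (D = 16 + 2*(-2) = 16 - 4 = 12)
f(l) = 12
f(-1 + D)**2 = 12**2 = 144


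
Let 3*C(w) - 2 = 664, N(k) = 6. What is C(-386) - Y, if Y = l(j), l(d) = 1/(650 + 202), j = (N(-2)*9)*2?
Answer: 189143/852 ≈ 222.00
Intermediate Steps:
j = 108 (j = (6*9)*2 = 54*2 = 108)
l(d) = 1/852
C(w) = 222 (C(w) = ⅔ + (⅓)*664 = ⅔ + 664/3 = 222)
Y = 1/852 ≈ 0.0011737
C(-386) - Y = 222 - 1*1/852 = 222 - 1/852 = 189143/852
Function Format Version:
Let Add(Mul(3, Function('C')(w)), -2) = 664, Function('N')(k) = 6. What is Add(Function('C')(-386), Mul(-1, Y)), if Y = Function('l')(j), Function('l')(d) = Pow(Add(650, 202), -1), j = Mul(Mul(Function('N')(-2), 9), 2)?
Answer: Rational(189143, 852) ≈ 222.00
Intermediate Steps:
j = 108 (j = Mul(Mul(6, 9), 2) = Mul(54, 2) = 108)
Function('l')(d) = Rational(1, 852) (Function('l')(d) = Pow(852, -1) = Rational(1, 852))
Function('C')(w) = 222 (Function('C')(w) = Add(Rational(2, 3), Mul(Rational(1, 3), 664)) = Add(Rational(2, 3), Rational(664, 3)) = 222)
Y = Rational(1, 852) ≈ 0.0011737
Add(Function('C')(-386), Mul(-1, Y)) = Add(222, Mul(-1, Rational(1, 852))) = Add(222, Rational(-1, 852)) = Rational(189143, 852)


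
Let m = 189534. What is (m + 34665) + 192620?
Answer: 416819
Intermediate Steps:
(m + 34665) + 192620 = (189534 + 34665) + 192620 = 224199 + 192620 = 416819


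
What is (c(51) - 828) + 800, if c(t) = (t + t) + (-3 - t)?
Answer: 20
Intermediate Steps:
c(t) = -3 + t (c(t) = 2*t + (-3 - t) = -3 + t)
(c(51) - 828) + 800 = ((-3 + 51) - 828) + 800 = (48 - 828) + 800 = -780 + 800 = 20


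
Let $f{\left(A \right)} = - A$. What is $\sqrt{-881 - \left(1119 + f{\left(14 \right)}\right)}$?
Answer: $i \sqrt{1986} \approx 44.565 i$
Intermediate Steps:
$\sqrt{-881 - \left(1119 + f{\left(14 \right)}\right)} = \sqrt{-881 - \left(1119 - 14\right)} = \sqrt{-881 - 1105} = \sqrt{-1986} = i \sqrt{1986}$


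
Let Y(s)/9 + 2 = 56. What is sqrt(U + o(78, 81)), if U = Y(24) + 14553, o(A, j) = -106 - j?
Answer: 2*sqrt(3713) ≈ 121.87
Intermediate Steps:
Y(s) = 486 (Y(s) = -18 + 9*56 = -18 + 504 = 486)
U = 15039 (U = 486 + 14553 = 15039)
sqrt(U + o(78, 81)) = sqrt(15039 + (-106 - 1*81)) = sqrt(15039 + (-106 - 81)) = sqrt(15039 - 187) = sqrt(14852) = 2*sqrt(3713)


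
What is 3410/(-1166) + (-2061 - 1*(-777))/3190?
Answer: -281251/84535 ≈ -3.3270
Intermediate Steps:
3410/(-1166) + (-2061 - 1*(-777))/3190 = 3410*(-1/1166) + (-2061 + 777)*(1/3190) = -155/53 - 1284*1/3190 = -155/53 - 642/1595 = -281251/84535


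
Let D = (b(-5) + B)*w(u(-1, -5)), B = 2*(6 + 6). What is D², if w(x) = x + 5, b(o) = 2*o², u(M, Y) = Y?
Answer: 0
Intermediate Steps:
B = 24 (B = 2*12 = 24)
w(x) = 5 + x
D = 0 (D = (2*(-5)² + 24)*(5 - 5) = (2*25 + 24)*0 = (50 + 24)*0 = 74*0 = 0)
D² = 0² = 0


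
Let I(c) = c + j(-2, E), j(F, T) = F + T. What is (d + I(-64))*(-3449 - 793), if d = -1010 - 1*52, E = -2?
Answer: 4793460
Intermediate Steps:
I(c) = -4 + c (I(c) = c + (-2 - 2) = c - 4 = -4 + c)
d = -1062 (d = -1010 - 52 = -1062)
(d + I(-64))*(-3449 - 793) = (-1062 + (-4 - 64))*(-3449 - 793) = (-1062 - 68)*(-4242) = -1130*(-4242) = 4793460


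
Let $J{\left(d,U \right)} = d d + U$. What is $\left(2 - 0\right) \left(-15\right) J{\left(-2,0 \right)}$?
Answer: $-120$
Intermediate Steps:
$J{\left(d,U \right)} = U + d^{2}$ ($J{\left(d,U \right)} = d^{2} + U = U + d^{2}$)
$\left(2 - 0\right) \left(-15\right) J{\left(-2,0 \right)} = \left(2 - 0\right) \left(-15\right) \left(0 + \left(-2\right)^{2}\right) = \left(2 + 0\right) \left(-15\right) \left(0 + 4\right) = 2 \left(-15\right) 4 = \left(-30\right) 4 = -120$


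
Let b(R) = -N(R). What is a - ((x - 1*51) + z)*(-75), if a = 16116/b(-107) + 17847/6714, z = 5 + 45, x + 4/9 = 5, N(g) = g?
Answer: 100561751/239466 ≈ 419.94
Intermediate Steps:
x = 41/9 (x = -4/9 + 5 = 41/9 ≈ 4.5556)
z = 50
b(R) = -R
a = 12234717/79822 (a = 16116/((-1*(-107))) + 17847/6714 = 16116/107 + 17847*(1/6714) = 16116*(1/107) + 1983/746 = 16116/107 + 1983/746 = 12234717/79822 ≈ 153.27)
a - ((x - 1*51) + z)*(-75) = 12234717/79822 - ((41/9 - 1*51) + 50)*(-75) = 12234717/79822 - ((41/9 - 51) + 50)*(-75) = 12234717/79822 - (-418/9 + 50)*(-75) = 12234717/79822 - 32*(-75)/9 = 12234717/79822 - 1*(-800/3) = 12234717/79822 + 800/3 = 100561751/239466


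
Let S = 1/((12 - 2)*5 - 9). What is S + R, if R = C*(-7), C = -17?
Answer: 4880/41 ≈ 119.02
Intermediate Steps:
R = 119 (R = -17*(-7) = 119)
S = 1/41 (S = 1/(10*5 - 9) = 1/(50 - 9) = 1/41 ≈ 0.024390)
S + R = 1/41 + 119 = 4880/41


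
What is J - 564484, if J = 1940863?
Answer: 1376379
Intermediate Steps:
J - 564484 = 1940863 - 564484 = 1376379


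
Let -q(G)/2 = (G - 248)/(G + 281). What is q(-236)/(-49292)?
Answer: -242/554535 ≈ -0.00043640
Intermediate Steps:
q(G) = -2*(-248 + G)/(281 + G) (q(G) = -2*(G - 248)/(G + 281) = -2*(-248 + G)/(281 + G))
q(-236)/(-49292) = (2*(248 - 1*(-236))/(281 - 236))/(-49292) = (2*(248 + 236)/45)*(-1/49292) = (2*(1/45)*484)*(-1/49292) = (968/45)*(-1/49292) = -242/554535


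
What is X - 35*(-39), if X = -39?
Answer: 1326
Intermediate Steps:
X - 35*(-39) = -39 - 35*(-39) = -39 + 1365 = 1326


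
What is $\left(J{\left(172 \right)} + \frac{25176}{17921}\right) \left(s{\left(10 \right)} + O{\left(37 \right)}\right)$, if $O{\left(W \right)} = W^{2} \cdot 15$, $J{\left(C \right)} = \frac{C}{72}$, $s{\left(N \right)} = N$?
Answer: $\frac{25142375195}{322578} \approx 77942.0$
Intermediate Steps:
$J{\left(C \right)} = \frac{C}{72}$ ($J{\left(C \right)} = C \frac{1}{72} = \frac{C}{72}$)
$O{\left(W \right)} = 15 W^{2}$
$\left(J{\left(172 \right)} + \frac{25176}{17921}\right) \left(s{\left(10 \right)} + O{\left(37 \right)}\right) = \left(\frac{1}{72} \cdot 172 + \frac{25176}{17921}\right) \left(10 + 15 \cdot 37^{2}\right) = \left(\frac{43}{18} + 25176 \cdot \frac{1}{17921}\right) \left(10 + 15 \cdot 1369\right) = \left(\frac{43}{18} + \frac{25176}{17921}\right) \left(10 + 20535\right) = \frac{1223771}{322578} \cdot 20545 = \frac{25142375195}{322578}$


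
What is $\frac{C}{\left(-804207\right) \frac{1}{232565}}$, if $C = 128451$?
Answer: $- \frac{9957735605}{268069} \approx -37146.0$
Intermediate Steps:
$\frac{C}{\left(-804207\right) \frac{1}{232565}} = \frac{128451}{\left(-804207\right) \frac{1}{232565}} = \frac{128451}{- \frac{804207}{232565}} = 128451 \left(- \frac{232565}{804207}\right) = - \frac{9957735605}{268069}$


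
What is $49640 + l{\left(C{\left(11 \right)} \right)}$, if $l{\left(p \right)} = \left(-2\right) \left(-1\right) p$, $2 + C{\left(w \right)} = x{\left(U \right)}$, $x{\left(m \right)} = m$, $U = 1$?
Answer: $49638$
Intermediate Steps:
$C{\left(w \right)} = -1$ ($C{\left(w \right)} = -2 + 1 = -1$)
$l{\left(p \right)} = 2 p$
$49640 + l{\left(C{\left(11 \right)} \right)} = 49640 + 2 \left(-1\right) = 49640 - 2 = 49638$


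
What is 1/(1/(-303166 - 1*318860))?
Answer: -622026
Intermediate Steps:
1/(1/(-303166 - 1*318860)) = 1/(1/(-303166 - 318860)) = 1/(1/(-622026)) = 1/(-1/622026) = -622026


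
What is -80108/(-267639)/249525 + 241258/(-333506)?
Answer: -8055907487658451/11136202478820675 ≈ -0.72340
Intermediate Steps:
-80108/(-267639)/249525 + 241258/(-333506) = -80108*(-1/267639)*(1/249525) + 241258*(-1/333506) = (80108/267639)*(1/249525) - 120629/166753 = 80108/66782621475 - 120629/166753 = -8055907487658451/11136202478820675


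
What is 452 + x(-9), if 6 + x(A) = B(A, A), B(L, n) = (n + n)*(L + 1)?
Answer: 590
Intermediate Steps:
B(L, n) = 2*n*(1 + L) (B(L, n) = (2*n)*(1 + L) = 2*n*(1 + L))
x(A) = -6 + 2*A*(1 + A)
452 + x(-9) = 452 + (-6 + 2*(-9)*(1 - 9)) = 452 + (-6 + 2*(-9)*(-8)) = 452 + (-6 + 144) = 452 + 138 = 590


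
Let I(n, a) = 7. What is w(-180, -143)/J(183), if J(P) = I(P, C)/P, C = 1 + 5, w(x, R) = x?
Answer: -32940/7 ≈ -4705.7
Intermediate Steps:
C = 6
J(P) = 7/P
w(-180, -143)/J(183) = -180/(7/183) = -180/(7*(1/183)) = -180/7/183 = -180*183/7 = -32940/7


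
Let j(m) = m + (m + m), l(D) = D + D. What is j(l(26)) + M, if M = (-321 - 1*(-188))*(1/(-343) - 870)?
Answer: 5677453/49 ≈ 1.1587e+5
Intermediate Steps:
l(D) = 2*D
j(m) = 3*m (j(m) = m + 2*m = 3*m)
M = 5669809/49 (M = (-321 + 188)*(-1/343 - 870) = -133*(-298411/343) = 5669809/49 ≈ 1.1571e+5)
j(l(26)) + M = 3*(2*26) + 5669809/49 = 3*52 + 5669809/49 = 156 + 5669809/49 = 5677453/49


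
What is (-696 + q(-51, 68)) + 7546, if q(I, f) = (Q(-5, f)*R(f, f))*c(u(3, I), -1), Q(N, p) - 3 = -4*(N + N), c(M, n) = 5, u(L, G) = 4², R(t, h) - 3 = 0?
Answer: 7495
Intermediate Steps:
R(t, h) = 3 (R(t, h) = 3 + 0 = 3)
u(L, G) = 16
Q(N, p) = 3 - 8*N (Q(N, p) = 3 - 4*(N + N) = 3 - 8*N)
q(I, f) = 645 (q(I, f) = ((3 - 8*(-5))*3)*5 = ((3 + 40)*3)*5 = (43*3)*5 = 129*5 = 645)
(-696 + q(-51, 68)) + 7546 = (-696 + 645) + 7546 = -51 + 7546 = 7495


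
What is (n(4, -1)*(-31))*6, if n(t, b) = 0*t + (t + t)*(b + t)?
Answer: -4464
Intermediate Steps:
n(t, b) = 2*t*(b + t) (n(t, b) = 0 + (2*t)*(b + t) = 0 + 2*t*(b + t) = 2*t*(b + t))
(n(4, -1)*(-31))*6 = ((2*4*(-1 + 4))*(-31))*6 = ((2*4*3)*(-31))*6 = (24*(-31))*6 = -744*6 = -4464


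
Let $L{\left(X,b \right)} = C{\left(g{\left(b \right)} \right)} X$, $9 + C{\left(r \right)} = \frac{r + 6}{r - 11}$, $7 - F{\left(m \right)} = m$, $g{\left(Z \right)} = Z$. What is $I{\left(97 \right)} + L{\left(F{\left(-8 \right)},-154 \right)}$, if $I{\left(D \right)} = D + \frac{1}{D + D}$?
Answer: $- \frac{52369}{2134} \approx -24.54$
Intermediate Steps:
$I{\left(D \right)} = D + \frac{1}{2 D}$
$F{\left(m \right)} = 7 - m$
$C{\left(r \right)} = -9 + \frac{6 + r}{-11 + r}$ ($C{\left(r \right)} = -9 + \frac{r + 6}{r - 11} = -9 + \frac{6 + r}{-11 + r}$)
$L{\left(X,b \right)} = \frac{X \left(105 - 8 b\right)}{-11 + b}$ ($L{\left(X,b \right)} = \frac{105 - 8 b}{-11 + b} X = \frac{X \left(105 - 8 b\right)}{-11 + b}$)
$I{\left(97 \right)} + L{\left(F{\left(-8 \right)},-154 \right)} = \left(97 + \frac{1}{2 \cdot 97}\right) + \frac{\left(7 - -8\right) \left(105 - -1232\right)}{-11 - 154} = \left(97 + \frac{1}{2} \cdot \frac{1}{97}\right) + \frac{\left(7 + 8\right) \left(105 + 1232\right)}{-165} = \left(97 + \frac{1}{194}\right) + 15 \left(- \frac{1}{165}\right) 1337 = \frac{18819}{194} - \frac{1337}{11} = - \frac{52369}{2134}$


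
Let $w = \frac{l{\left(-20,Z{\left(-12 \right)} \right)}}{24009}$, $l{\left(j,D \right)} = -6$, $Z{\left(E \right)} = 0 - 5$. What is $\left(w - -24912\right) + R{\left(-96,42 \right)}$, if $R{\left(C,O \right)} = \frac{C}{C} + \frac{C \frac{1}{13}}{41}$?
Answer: $\frac{106268098533}{4265599} \approx 24913.0$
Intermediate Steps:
$Z{\left(E \right)} = -5$ ($Z{\left(E \right)} = 0 - 5 = -5$)
$w = - \frac{2}{8003}$ ($w = - \frac{6}{24009} = \left(-6\right) \frac{1}{24009} = - \frac{2}{8003} \approx -0.00024991$)
$R{\left(C,O \right)} = 1 + \frac{C}{533}$ ($R{\left(C,O \right)} = 1 + C \frac{1}{13} \cdot \frac{1}{41} = 1 + \frac{C}{13} \cdot \frac{1}{41} = 1 + \frac{C}{533}$)
$\left(w - -24912\right) + R{\left(-96,42 \right)} = \left(- \frac{2}{8003} - -24912\right) + \left(1 + \frac{1}{533} \left(-96\right)\right) = \left(- \frac{2}{8003} + 24912\right) + \left(1 - \frac{96}{533}\right) = \frac{199370734}{8003} + \frac{437}{533} = \frac{106268098533}{4265599}$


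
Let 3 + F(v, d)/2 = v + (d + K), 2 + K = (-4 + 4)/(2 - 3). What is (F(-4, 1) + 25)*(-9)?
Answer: -81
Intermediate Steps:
K = -2 (K = -2 + (-4 + 4)/(2 - 3) = -2 + 0/(-1) = -2 + 0*(-1) = -2 + 0 = -2)
F(v, d) = -10 + 2*d + 2*v (F(v, d) = -6 + 2*(v + (d - 2)) = -6 + 2*(v + (-2 + d)) = -6 + 2*(-2 + d + v) = -6 + (-4 + 2*d + 2*v) = -10 + 2*d + 2*v)
(F(-4, 1) + 25)*(-9) = ((-10 + 2*1 + 2*(-4)) + 25)*(-9) = ((-10 + 2 - 8) + 25)*(-9) = (-16 + 25)*(-9) = 9*(-9) = -81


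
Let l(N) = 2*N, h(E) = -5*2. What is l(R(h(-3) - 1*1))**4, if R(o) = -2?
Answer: 256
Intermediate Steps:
h(E) = -10
l(R(h(-3) - 1*1))**4 = (2*(-2))**4 = (-4)**4 = 256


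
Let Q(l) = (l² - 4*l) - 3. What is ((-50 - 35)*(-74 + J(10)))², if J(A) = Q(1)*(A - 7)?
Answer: 61152400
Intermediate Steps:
Q(l) = -3 + l² - 4*l
J(A) = 42 - 6*A (J(A) = (-3 + 1² - 4*1)*(A - 7) = (-3 + 1 - 4)*(-7 + A) = -6*(-7 + A) = 42 - 6*A)
((-50 - 35)*(-74 + J(10)))² = ((-50 - 35)*(-74 + (42 - 6*10)))² = (-85*(-74 + (42 - 60)))² = (-85*(-74 - 18))² = (-85*(-92))² = 7820² = 61152400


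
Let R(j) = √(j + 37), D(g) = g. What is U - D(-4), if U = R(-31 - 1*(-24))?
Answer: 4 + √30 ≈ 9.4772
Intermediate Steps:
R(j) = √(37 + j)
U = √30 (U = √(37 + (-31 - 1*(-24))) = √(37 + (-31 + 24)) = √(37 - 7) = √30 ≈ 5.4772)
U - D(-4) = √30 - 1*(-4) = √30 + 4 = 4 + √30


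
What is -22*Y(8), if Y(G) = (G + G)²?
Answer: -5632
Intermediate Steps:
Y(G) = 4*G² (Y(G) = (2*G)² = 4*G²)
-22*Y(8) = -88*8² = -88*64 = -22*256 = -5632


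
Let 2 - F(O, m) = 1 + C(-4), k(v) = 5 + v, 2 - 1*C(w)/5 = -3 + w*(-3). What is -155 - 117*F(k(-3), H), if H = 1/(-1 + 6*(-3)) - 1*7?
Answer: -4367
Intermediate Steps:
C(w) = 25 + 15*w (C(w) = 10 - 5*(-3 + w*(-3)) = 10 - 5*(-3 - 3*w) = 10 + (15 + 15*w) = 25 + 15*w)
H = -134/19 (H = 1/(-1 - 18) - 7 = 1/(-19) - 7 = -1/19 - 7 = -134/19 ≈ -7.0526)
F(O, m) = 36 (F(O, m) = 2 - (1 + (25 + 15*(-4))) = 2 - (1 + (25 - 60)) = 2 - (1 - 35) = 2 - 1*(-34) = 2 + 34 = 36)
-155 - 117*F(k(-3), H) = -155 - 117*36 = -155 - 4212 = -4367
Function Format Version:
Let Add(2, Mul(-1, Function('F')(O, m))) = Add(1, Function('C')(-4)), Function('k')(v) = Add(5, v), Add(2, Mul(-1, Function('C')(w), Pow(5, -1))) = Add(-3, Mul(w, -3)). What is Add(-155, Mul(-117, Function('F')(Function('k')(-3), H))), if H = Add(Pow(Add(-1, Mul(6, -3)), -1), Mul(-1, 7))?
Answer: -4367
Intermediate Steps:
Function('C')(w) = Add(25, Mul(15, w)) (Function('C')(w) = Add(10, Mul(-5, Add(-3, Mul(w, -3)))) = Add(10, Mul(-5, Add(-3, Mul(-3, w)))) = Add(10, Add(15, Mul(15, w))) = Add(25, Mul(15, w)))
H = Rational(-134, 19) (H = Add(Pow(Add(-1, -18), -1), -7) = Add(Pow(-19, -1), -7) = Add(Rational(-1, 19), -7) = Rational(-134, 19) ≈ -7.0526)
Function('F')(O, m) = 36 (Function('F')(O, m) = Add(2, Mul(-1, Add(1, Add(25, Mul(15, -4))))) = Add(2, Mul(-1, Add(1, Add(25, -60)))) = Add(2, Mul(-1, Add(1, -35))) = Add(2, Mul(-1, -34)) = Add(2, 34) = 36)
Add(-155, Mul(-117, Function('F')(Function('k')(-3), H))) = Add(-155, Mul(-117, 36)) = Add(-155, -4212) = -4367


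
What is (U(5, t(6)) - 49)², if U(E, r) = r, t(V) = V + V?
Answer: 1369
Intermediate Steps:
t(V) = 2*V
(U(5, t(6)) - 49)² = (2*6 - 49)² = (12 - 49)² = (-37)² = 1369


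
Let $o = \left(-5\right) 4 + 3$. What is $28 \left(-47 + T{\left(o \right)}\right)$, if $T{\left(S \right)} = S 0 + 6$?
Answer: $-1148$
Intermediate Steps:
$o = -17$ ($o = -20 + 3 = -17$)
$T{\left(S \right)} = 6$ ($T{\left(S \right)} = 0 + 6 = 6$)
$28 \left(-47 + T{\left(o \right)}\right) = 28 \left(-47 + 6\right) = 28 \left(-41\right) = -1148$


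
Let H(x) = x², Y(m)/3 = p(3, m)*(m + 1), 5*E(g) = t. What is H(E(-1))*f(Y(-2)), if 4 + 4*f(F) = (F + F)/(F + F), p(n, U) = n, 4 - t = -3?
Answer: -147/100 ≈ -1.4700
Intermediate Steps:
t = 7 (t = 4 - 1*(-3) = 4 + 3 = 7)
E(g) = 7/5 (E(g) = (⅕)*7 = 7/5)
Y(m) = 9 + 9*m (Y(m) = 3*(3*(m + 1)) = 3*(3*(1 + m)) = 3*(3 + 3*m) = 9 + 9*m)
f(F) = -¾ (f(F) = -1 + ((F + F)/(F + F))/4 = -1 + ((2*F)/((2*F)))/4 = -1 + ((2*F)*(1/(2*F)))/4 = -1 + (¼)*1 = -1 + ¼ = -¾)
H(E(-1))*f(Y(-2)) = (7/5)²*(-¾) = (49/25)*(-¾) = -147/100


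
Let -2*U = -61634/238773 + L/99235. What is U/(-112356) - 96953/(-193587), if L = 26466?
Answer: 43018612038951863243/85895675373158512110 ≈ 0.50082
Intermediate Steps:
U = -101558114/23694638655 (U = -(-61634/238773 + 26466/99235)/2 = -½*203116228/23694638655 = -101558114/23694638655 ≈ -0.0042861)
U/(-112356) - 96953/(-193587) = -101558114/23694638655/(-112356) - 96953/(-193587) = -101558114/23694638655*(-1/112356) - 96953*(-1/193587) = 50779057/1331117410360590 + 96953/193587 = 43018612038951863243/85895675373158512110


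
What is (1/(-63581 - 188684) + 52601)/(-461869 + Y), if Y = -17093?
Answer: -6634695632/60412674465 ≈ -0.10982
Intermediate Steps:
(1/(-63581 - 188684) + 52601)/(-461869 + Y) = (1/(-63581 - 188684) + 52601)/(-461869 - 17093) = (1/(-252265) + 52601)/(-478962) = (-1/252265 + 52601)*(-1/478962) = (13269391264/252265)*(-1/478962) = -6634695632/60412674465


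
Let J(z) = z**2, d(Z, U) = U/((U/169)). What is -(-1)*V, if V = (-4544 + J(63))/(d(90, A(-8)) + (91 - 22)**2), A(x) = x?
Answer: -115/986 ≈ -0.11663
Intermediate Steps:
d(Z, U) = 169 (d(Z, U) = U/((U*(1/169))) = U/((U/169)) = U*(169/U) = 169)
V = -115/986 (V = (-4544 + 63**2)/(169 + (91 - 22)**2) = (-4544 + 3969)/(169 + 69**2) = -575/(169 + 4761) = -575/4930 = -575*1/4930 = -115/986 ≈ -0.11663)
-(-1)*V = -(-1)*(-115)/986 = -1*115/986 = -115/986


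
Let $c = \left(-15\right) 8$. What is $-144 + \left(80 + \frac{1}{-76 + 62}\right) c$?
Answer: $- \frac{68148}{7} \approx -9735.4$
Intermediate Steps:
$c = -120$
$-144 + \left(80 + \frac{1}{-76 + 62}\right) c = -144 + \left(80 + \frac{1}{-76 + 62}\right) \left(-120\right) = -144 + \left(80 + \frac{1}{-14}\right) \left(-120\right) = -144 + \left(80 - \frac{1}{14}\right) \left(-120\right) = -144 + \frac{1119}{14} \left(-120\right) = -144 - \frac{67140}{7} = - \frac{68148}{7}$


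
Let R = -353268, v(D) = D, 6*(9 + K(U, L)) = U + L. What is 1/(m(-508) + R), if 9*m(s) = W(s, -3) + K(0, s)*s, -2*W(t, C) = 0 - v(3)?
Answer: -54/18790967 ≈ -2.8737e-6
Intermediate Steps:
K(U, L) = -9 + L/6 + U/6 (K(U, L) = -9 + (U + L)/6 = -9 + (L + U)/6 = -9 + (L/6 + U/6) = -9 + L/6 + U/6)
W(t, C) = 3/2 (W(t, C) = -(0 - 1*3)/2 = -(0 - 3)/2 = -½*(-3) = 3/2)
m(s) = ⅙ + s*(-9 + s/6)/9 (m(s) = (3/2 + (-9 + s/6 + (⅙)*0)*s)/9 = (3/2 + (-9 + s/6 + 0)*s)/9 = (3/2 + (-9 + s/6)*s)/9 = (3/2 + s*(-9 + s/6))/9 = ⅙ + s*(-9 + s/6)/9)
1/(m(-508) + R) = 1/((⅙ + (1/54)*(-508)*(-54 - 508)) - 353268) = 1/((⅙ + (1/54)*(-508)*(-562)) - 353268) = 1/((⅙ + 142748/27) - 353268) = 1/(285505/54 - 353268) = 1/(-18790967/54) = -54/18790967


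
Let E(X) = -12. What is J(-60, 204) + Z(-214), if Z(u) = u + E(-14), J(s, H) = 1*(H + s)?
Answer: -82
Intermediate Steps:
J(s, H) = H + s
Z(u) = -12 + u (Z(u) = u - 12 = -12 + u)
J(-60, 204) + Z(-214) = (204 - 60) + (-12 - 214) = 144 - 226 = -82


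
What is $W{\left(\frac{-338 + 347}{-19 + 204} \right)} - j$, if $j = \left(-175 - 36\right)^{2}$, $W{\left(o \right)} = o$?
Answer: $- \frac{8236376}{185} \approx -44521.0$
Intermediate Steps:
$j = 44521$ ($j = \left(-211\right)^{2} = 44521$)
$W{\left(\frac{-338 + 347}{-19 + 204} \right)} - j = \frac{-338 + 347}{-19 + 204} - 44521 = \frac{9}{185} - 44521 = - \frac{8236376}{185}$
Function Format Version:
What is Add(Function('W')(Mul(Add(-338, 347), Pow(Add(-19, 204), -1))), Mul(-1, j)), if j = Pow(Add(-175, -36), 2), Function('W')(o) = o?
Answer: Rational(-8236376, 185) ≈ -44521.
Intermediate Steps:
j = 44521 (j = Pow(-211, 2) = 44521)
Add(Function('W')(Mul(Add(-338, 347), Pow(Add(-19, 204), -1))), Mul(-1, j)) = Add(Mul(Add(-338, 347), Pow(Add(-19, 204), -1)), Mul(-1, 44521)) = Add(Mul(9, Pow(185, -1)), -44521) = Add(Mul(9, Rational(1, 185)), -44521) = Add(Rational(9, 185), -44521) = Rational(-8236376, 185)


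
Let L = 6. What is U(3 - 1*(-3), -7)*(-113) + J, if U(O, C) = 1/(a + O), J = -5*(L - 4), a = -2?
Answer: -153/4 ≈ -38.250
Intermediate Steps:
J = -10 (J = -5*(6 - 4) = -5*2 = -10)
U(O, C) = 1/(-2 + O)
U(3 - 1*(-3), -7)*(-113) + J = -113/(-2 + (3 - 1*(-3))) - 10 = -113/(-2 + (3 + 3)) - 10 = -113/(-2 + 6) - 10 = -113/4 - 10 = -153/4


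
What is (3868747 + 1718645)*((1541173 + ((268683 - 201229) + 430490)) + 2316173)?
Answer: 24334712503680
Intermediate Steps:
(3868747 + 1718645)*((1541173 + ((268683 - 201229) + 430490)) + 2316173) = 5587392*((1541173 + (67454 + 430490)) + 2316173) = 5587392*((1541173 + 497944) + 2316173) = 5587392*(2039117 + 2316173) = 5587392*4355290 = 24334712503680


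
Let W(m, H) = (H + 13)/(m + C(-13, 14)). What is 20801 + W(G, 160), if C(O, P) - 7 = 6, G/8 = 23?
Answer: 4097970/197 ≈ 20802.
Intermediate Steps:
G = 184 (G = 8*23 = 184)
C(O, P) = 13 (C(O, P) = 7 + 6 = 13)
W(m, H) = (13 + H)/(13 + m) (W(m, H) = (H + 13)/(m + 13) = (13 + H)/(13 + m))
20801 + W(G, 160) = 20801 + (13 + 160)/(13 + 184) = 20801 + 173/197 = 4097970/197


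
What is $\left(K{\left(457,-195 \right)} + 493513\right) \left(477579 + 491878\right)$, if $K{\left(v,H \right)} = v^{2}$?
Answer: $680909757434$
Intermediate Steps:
$\left(K{\left(457,-195 \right)} + 493513\right) \left(477579 + 491878\right) = \left(457^{2} + 493513\right) \left(477579 + 491878\right) = \left(208849 + 493513\right) 969457 = 702362 \cdot 969457 = 680909757434$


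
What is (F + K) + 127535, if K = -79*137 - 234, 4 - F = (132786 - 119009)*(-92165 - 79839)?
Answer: 2369815590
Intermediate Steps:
F = 2369699112 (F = 4 - (132786 - 119009)*(-92165 - 79839) = 4 - 13777*(-172004) = 4 - 1*(-2369699108) = 4 + 2369699108 = 2369699112)
K = -11057 (K = -10823 - 234 = -11057)
(F + K) + 127535 = (2369699112 - 11057) + 127535 = 2369688055 + 127535 = 2369815590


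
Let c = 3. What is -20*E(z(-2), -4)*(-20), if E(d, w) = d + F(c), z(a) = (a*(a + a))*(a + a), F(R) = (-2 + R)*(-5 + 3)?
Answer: -13600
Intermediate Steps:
F(R) = 4 - 2*R (F(R) = (-2 + R)*(-2) = 4 - 2*R)
z(a) = 4*a³ (z(a) = (a*(2*a))*(2*a) = (2*a²)*(2*a) = 4*a³)
E(d, w) = -2 + d (E(d, w) = d + (4 - 2*3) = d + (4 - 6) = d - 2 = -2 + d)
-20*E(z(-2), -4)*(-20) = -20*(-2 + 4*(-2)³)*(-20) = -20*(-2 + 4*(-8))*(-20) = -20*(-2 - 32)*(-20) = -20*(-34)*(-20) = 680*(-20) = -13600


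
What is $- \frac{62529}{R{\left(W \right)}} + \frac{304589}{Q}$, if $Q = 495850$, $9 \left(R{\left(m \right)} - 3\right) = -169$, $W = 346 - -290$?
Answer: $\frac{69772073372}{17602675} \approx 3963.7$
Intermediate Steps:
$W = 636$ ($W = 346 + 290 = 636$)
$R{\left(m \right)} = - \frac{142}{9}$ ($R{\left(m \right)} = 3 + \frac{1}{9} \left(-169\right) = 3 - \frac{169}{9} = - \frac{142}{9}$)
$- \frac{62529}{R{\left(W \right)}} + \frac{304589}{Q} = - \frac{62529}{- \frac{142}{9}} + \frac{304589}{495850} = \left(-62529\right) \left(- \frac{9}{142}\right) + 304589 \cdot \frac{1}{495850} = \frac{562761}{142} + \frac{304589}{495850} = \frac{69772073372}{17602675}$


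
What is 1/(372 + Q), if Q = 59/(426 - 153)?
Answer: 273/101615 ≈ 0.0026866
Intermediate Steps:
Q = 59/273 ≈ 0.21612
1/(372 + Q) = 1/(372 + 59/273) = 1/(101615/273) = 273/101615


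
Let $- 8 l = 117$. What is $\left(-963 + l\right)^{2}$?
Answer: $\frac{61168041}{64} \approx 9.5575 \cdot 10^{5}$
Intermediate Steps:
$l = - \frac{117}{8}$ ($l = \left(- \frac{1}{8}\right) 117 = - \frac{117}{8} \approx -14.625$)
$\left(-963 + l\right)^{2} = \left(-963 - \frac{117}{8}\right)^{2} = \left(- \frac{7821}{8}\right)^{2} = \frac{61168041}{64}$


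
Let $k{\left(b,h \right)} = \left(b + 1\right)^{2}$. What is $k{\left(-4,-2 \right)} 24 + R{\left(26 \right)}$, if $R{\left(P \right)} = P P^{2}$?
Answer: $17792$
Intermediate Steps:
$k{\left(b,h \right)} = \left(1 + b\right)^{2}$
$R{\left(P \right)} = P^{3}$
$k{\left(-4,-2 \right)} 24 + R{\left(26 \right)} = \left(1 - 4\right)^{2} \cdot 24 + 26^{3} = \left(-3\right)^{2} \cdot 24 + 17576 = 9 \cdot 24 + 17576 = 216 + 17576 = 17792$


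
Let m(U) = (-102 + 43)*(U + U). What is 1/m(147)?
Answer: -1/17346 ≈ -5.7650e-5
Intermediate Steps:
m(U) = -118*U
1/m(147) = 1/(-118*147) = 1/(-17346) = -1/17346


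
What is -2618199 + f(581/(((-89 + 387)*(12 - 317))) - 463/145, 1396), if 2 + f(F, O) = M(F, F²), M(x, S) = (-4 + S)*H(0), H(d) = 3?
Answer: -18189806680793167793/6947494356100 ≈ -2.6182e+6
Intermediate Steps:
M(x, S) = -12 + 3*S (M(x, S) = (-4 + S)*3 = -12 + 3*S)
f(F, O) = -14 + 3*F² (f(F, O) = -2 + (-12 + 3*F²) = -14 + 3*F²)
-2618199 + f(581/(((-89 + 387)*(12 - 317))) - 463/145, 1396) = -2618199 + (-14 + 3*(581/(((-89 + 387)*(12 - 317))) - 463/145)²) = -2618199 + (-14 + 3*(581/((298*(-305))) - 463*1/145)²) = -2618199 + (-14 + 3*(581/(-90890) - 463/145)²) = -2618199 + (-14 + 3*(581*(-1/90890) - 463/145)²) = -2618199 + (-14 + 3*(-581/90890 - 463/145)²) = -2618199 + (-14 + 3*(-8433263/2635810)²) = -2618199 + (-14 + 3*(71119924827169/6947494356100)) = -2618199 + (-14 + 213359774481507/6947494356100) = -2618199 + 116094853496107/6947494356100 = -18189806680793167793/6947494356100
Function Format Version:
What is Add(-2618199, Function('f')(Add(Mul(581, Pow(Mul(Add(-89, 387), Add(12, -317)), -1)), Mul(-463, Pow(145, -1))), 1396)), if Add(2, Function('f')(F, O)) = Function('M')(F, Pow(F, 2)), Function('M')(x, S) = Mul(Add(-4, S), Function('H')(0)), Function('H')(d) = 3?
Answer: Rational(-18189806680793167793, 6947494356100) ≈ -2.6182e+6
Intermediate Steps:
Function('M')(x, S) = Add(-12, Mul(3, S)) (Function('M')(x, S) = Mul(Add(-4, S), 3) = Add(-12, Mul(3, S)))
Function('f')(F, O) = Add(-14, Mul(3, Pow(F, 2))) (Function('f')(F, O) = Add(-2, Add(-12, Mul(3, Pow(F, 2)))) = Add(-14, Mul(3, Pow(F, 2))))
Add(-2618199, Function('f')(Add(Mul(581, Pow(Mul(Add(-89, 387), Add(12, -317)), -1)), Mul(-463, Pow(145, -1))), 1396)) = Add(-2618199, Add(-14, Mul(3, Pow(Add(Mul(581, Pow(Mul(Add(-89, 387), Add(12, -317)), -1)), Mul(-463, Pow(145, -1))), 2)))) = Add(-2618199, Add(-14, Mul(3, Pow(Add(Mul(581, Pow(Mul(298, -305), -1)), Mul(-463, Rational(1, 145))), 2)))) = Add(-2618199, Add(-14, Mul(3, Pow(Add(Mul(581, Pow(-90890, -1)), Rational(-463, 145)), 2)))) = Add(-2618199, Add(-14, Mul(3, Pow(Add(Mul(581, Rational(-1, 90890)), Rational(-463, 145)), 2)))) = Add(-2618199, Add(-14, Mul(3, Pow(Add(Rational(-581, 90890), Rational(-463, 145)), 2)))) = Add(-2618199, Add(-14, Mul(3, Pow(Rational(-8433263, 2635810), 2)))) = Add(-2618199, Add(-14, Mul(3, Rational(71119924827169, 6947494356100)))) = Add(-2618199, Add(-14, Rational(213359774481507, 6947494356100))) = Add(-2618199, Rational(116094853496107, 6947494356100)) = Rational(-18189806680793167793, 6947494356100)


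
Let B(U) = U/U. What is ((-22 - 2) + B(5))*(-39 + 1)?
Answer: 874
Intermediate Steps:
B(U) = 1
((-22 - 2) + B(5))*(-39 + 1) = ((-22 - 2) + 1)*(-39 + 1) = (-24 + 1)*(-38) = -23*(-38) = 874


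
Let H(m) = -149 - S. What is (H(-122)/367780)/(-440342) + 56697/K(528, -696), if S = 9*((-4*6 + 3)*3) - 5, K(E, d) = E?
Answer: 382584223413599/3562877576720 ≈ 107.38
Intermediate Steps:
S = -572 (S = 9*((-24 + 3)*3) - 5 = 9*(-21*3) - 5 = 9*(-63) - 5 = -567 - 5 = -572)
H(m) = 423 (H(m) = -149 - 1*(-572) = -149 + 572 = 423)
(H(-122)/367780)/(-440342) + 56697/K(528, -696) = (423/367780)/(-440342) + 56697/528 = (423*(1/367780))*(-1/440342) + 56697*(1/528) = (423/367780)*(-1/440342) + 18899/176 = -423/161948980760 + 18899/176 = 382584223413599/3562877576720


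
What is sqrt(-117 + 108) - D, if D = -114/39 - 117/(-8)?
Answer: -1217/104 + 3*I ≈ -11.702 + 3.0*I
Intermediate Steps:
D = 1217/104 (D = -114*1/39 - 117*(-1/8) = -38/13 + 117/8 = 1217/104 ≈ 11.702)
sqrt(-117 + 108) - D = sqrt(-117 + 108) - 1*1217/104 = sqrt(-9) - 1217/104 = 3*I - 1217/104 = -1217/104 + 3*I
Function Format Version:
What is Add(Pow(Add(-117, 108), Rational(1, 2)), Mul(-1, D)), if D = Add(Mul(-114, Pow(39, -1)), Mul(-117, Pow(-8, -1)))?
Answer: Add(Rational(-1217, 104), Mul(3, I)) ≈ Add(-11.702, Mul(3.0000, I))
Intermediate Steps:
D = Rational(1217, 104) (D = Add(Mul(-114, Rational(1, 39)), Mul(-117, Rational(-1, 8))) = Add(Rational(-38, 13), Rational(117, 8)) = Rational(1217, 104) ≈ 11.702)
Add(Pow(Add(-117, 108), Rational(1, 2)), Mul(-1, D)) = Add(Pow(Add(-117, 108), Rational(1, 2)), Mul(-1, Rational(1217, 104))) = Add(Pow(-9, Rational(1, 2)), Rational(-1217, 104)) = Add(Mul(3, I), Rational(-1217, 104)) = Add(Rational(-1217, 104), Mul(3, I))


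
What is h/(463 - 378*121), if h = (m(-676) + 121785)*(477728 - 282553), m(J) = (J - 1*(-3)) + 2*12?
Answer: -945708752/1811 ≈ -5.2220e+5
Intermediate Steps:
m(J) = 27 + J (m(J) = (J + 3) + 24 = (3 + J) + 24 = 27 + J)
h = 23642718800 (h = ((27 - 676) + 121785)*(477728 - 282553) = (-649 + 121785)*195175 = 121136*195175 = 23642718800)
h/(463 - 378*121) = 23642718800/(463 - 378*121) = 23642718800/(463 - 45738) = 23642718800/(-45275) = 23642718800*(-1/45275) = -945708752/1811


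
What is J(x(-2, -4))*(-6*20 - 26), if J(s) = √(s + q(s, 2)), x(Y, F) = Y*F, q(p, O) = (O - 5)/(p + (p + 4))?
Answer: -73*√785/5 ≈ -409.06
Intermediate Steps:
q(p, O) = (-5 + O)/(4 + 2*p) (q(p, O) = (-5 + O)/(p + (4 + p)) = (-5 + O)/(4 + 2*p))
x(Y, F) = F*Y
J(s) = √(s - 3/(2*(2 + s))) (J(s) = √(s + (-5 + 2)/(2*(2 + s))) = √(s + (½)*(-3)/(2 + s)) = √(s - 3/(2*(2 + s))))
J(x(-2, -4))*(-6*20 - 26) = (√2*√(-3/(2 - 4*(-2)) + 2*(-4*(-2)))/2)*(-6*20 - 26) = (√2*√(-3/(2 + 8) + 2*8)/2)*(-120 - 26) = (√2*√(-3/10 + 16)/2)*(-146) = (√2*√(157/10)/2)*(-146) = (√2*(√1570/10)/2)*(-146) = (√785/10)*(-146) = -73*√785/5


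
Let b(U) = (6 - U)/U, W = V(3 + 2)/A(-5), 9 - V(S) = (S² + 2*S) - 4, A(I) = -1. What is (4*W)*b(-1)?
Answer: -616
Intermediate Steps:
V(S) = 13 - S² - 2*S (V(S) = 9 - ((S² + 2*S) - 4) = 9 - (-4 + S² + 2*S) = 9 + (4 - S² - 2*S) = 13 - S² - 2*S)
W = 22 (W = (13 - (3 + 2)² - 2*(3 + 2))/(-1) = (13 - 1*5² - 2*5)*(-1) = (13 - 1*25 - 10)*(-1) = (13 - 25 - 10)*(-1) = -22*(-1) = 22)
b(U) = (6 - U)/U
(4*W)*b(-1) = (4*22)*((6 - 1*(-1))/(-1)) = 88*(-(6 + 1)) = 88*(-1*7) = 88*(-7) = -616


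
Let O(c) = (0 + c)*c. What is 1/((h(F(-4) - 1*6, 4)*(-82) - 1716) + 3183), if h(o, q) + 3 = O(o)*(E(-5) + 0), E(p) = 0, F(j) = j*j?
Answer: 1/1713 ≈ 0.00058377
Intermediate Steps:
F(j) = j²
O(c) = c² (O(c) = c*c = c²)
h(o, q) = -3 (h(o, q) = -3 + o²*(0 + 0) = -3 + o²*0 = -3 + 0 = -3)
1/((h(F(-4) - 1*6, 4)*(-82) - 1716) + 3183) = 1/((-3*(-82) - 1716) + 3183) = 1/((246 - 1716) + 3183) = 1/(-1470 + 3183) = 1/1713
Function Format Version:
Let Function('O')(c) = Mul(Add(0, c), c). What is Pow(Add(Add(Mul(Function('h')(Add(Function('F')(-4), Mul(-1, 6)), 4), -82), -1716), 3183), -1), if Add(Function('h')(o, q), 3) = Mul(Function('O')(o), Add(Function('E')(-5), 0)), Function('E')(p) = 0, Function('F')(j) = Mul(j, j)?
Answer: Rational(1, 1713) ≈ 0.00058377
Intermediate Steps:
Function('F')(j) = Pow(j, 2)
Function('O')(c) = Pow(c, 2) (Function('O')(c) = Mul(c, c) = Pow(c, 2))
Function('h')(o, q) = -3 (Function('h')(o, q) = Add(-3, Mul(Pow(o, 2), Add(0, 0))) = Add(-3, Mul(Pow(o, 2), 0)) = Add(-3, 0) = -3)
Pow(Add(Add(Mul(Function('h')(Add(Function('F')(-4), Mul(-1, 6)), 4), -82), -1716), 3183), -1) = Pow(Add(Add(Mul(-3, -82), -1716), 3183), -1) = Pow(Add(Add(246, -1716), 3183), -1) = Pow(Add(-1470, 3183), -1) = Pow(1713, -1) = Rational(1, 1713)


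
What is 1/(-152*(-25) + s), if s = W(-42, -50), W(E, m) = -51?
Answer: 1/3749 ≈ 0.00026674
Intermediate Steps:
s = -51
1/(-152*(-25) + s) = 1/(-152*(-25) - 51) = 1/(3800 - 51) = 1/3749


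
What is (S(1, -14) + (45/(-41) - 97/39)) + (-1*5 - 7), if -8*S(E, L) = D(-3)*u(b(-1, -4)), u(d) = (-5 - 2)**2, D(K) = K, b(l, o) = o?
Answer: 35693/12792 ≈ 2.7903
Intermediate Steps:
u(d) = 49 (u(d) = (-7)**2 = 49)
S(E, L) = 147/8 (S(E, L) = -(-3)*49/8 = -1/8*(-147) = 147/8)
(S(1, -14) + (45/(-41) - 97/39)) + (-1*5 - 7) = (147/8 + (45/(-41) - 97/39)) + (-1*5 - 7) = (147/8 + (45*(-1/41) - 97*1/39)) + (-5 - 7) = (147/8 + (-45/41 - 97/39)) - 12 = (147/8 - 5732/1599) - 12 = 189197/12792 - 12 = 35693/12792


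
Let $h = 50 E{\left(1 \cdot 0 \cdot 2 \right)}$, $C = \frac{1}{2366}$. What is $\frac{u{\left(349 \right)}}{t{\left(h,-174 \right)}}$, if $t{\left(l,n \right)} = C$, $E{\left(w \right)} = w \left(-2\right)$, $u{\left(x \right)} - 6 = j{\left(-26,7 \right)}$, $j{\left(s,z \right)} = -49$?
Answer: $-101738$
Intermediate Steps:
$u{\left(x \right)} = -43$ ($u{\left(x \right)} = 6 - 49 = -43$)
$E{\left(w \right)} = - 2 w$
$C = \frac{1}{2366} \approx 0.00042265$
$h = 0$ ($h = 50 \left(- 2 \cdot 1 \cdot 0 \cdot 2\right) = 50 \left(- 2 \cdot 0 \cdot 2\right) = 50 \left(\left(-2\right) 0\right) = 50 \cdot 0 = 0$)
$t{\left(l,n \right)} = \frac{1}{2366}$
$\frac{u{\left(349 \right)}}{t{\left(h,-174 \right)}} = - 43 \frac{1}{\frac{1}{2366}} = \left(-43\right) 2366 = -101738$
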